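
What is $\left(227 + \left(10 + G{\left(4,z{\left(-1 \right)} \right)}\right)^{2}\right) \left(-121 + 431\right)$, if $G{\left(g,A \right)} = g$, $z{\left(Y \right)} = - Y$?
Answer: $131130$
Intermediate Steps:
$\left(227 + \left(10 + G{\left(4,z{\left(-1 \right)} \right)}\right)^{2}\right) \left(-121 + 431\right) = \left(227 + \left(10 + 4\right)^{2}\right) \left(-121 + 431\right) = \left(227 + 14^{2}\right) 310 = \left(227 + 196\right) 310 = 423 \cdot 310 = 131130$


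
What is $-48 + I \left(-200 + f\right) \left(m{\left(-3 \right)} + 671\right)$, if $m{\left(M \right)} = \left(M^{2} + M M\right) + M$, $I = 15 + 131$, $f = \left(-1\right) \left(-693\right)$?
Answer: $49376860$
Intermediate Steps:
$f = 693$
$I = 146$
$m{\left(M \right)} = M + 2 M^{2}$ ($m{\left(M \right)} = \left(M^{2} + M^{2}\right) + M = 2 M^{2} + M = M + 2 M^{2}$)
$-48 + I \left(-200 + f\right) \left(m{\left(-3 \right)} + 671\right) = -48 + 146 \left(-200 + 693\right) \left(- 3 \left(1 + 2 \left(-3\right)\right) + 671\right) = -48 + 146 \cdot 493 \left(- 3 \left(1 - 6\right) + 671\right) = -48 + 146 \cdot 493 \left(\left(-3\right) \left(-5\right) + 671\right) = -48 + 146 \cdot 493 \left(15 + 671\right) = -48 + 146 \cdot 493 \cdot 686 = -48 + 146 \cdot 338198 = -48 + 49376908 = 49376860$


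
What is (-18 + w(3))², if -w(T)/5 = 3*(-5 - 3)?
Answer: 10404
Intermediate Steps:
w(T) = 120 (w(T) = -15*(-5 - 3) = -15*(-8) = -5*(-24) = 120)
(-18 + w(3))² = (-18 + 120)² = 102² = 10404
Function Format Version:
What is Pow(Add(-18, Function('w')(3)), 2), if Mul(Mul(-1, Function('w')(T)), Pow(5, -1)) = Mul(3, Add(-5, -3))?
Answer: 10404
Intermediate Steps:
Function('w')(T) = 120 (Function('w')(T) = Mul(-5, Mul(3, Add(-5, -3))) = Mul(-5, Mul(3, -8)) = Mul(-5, -24) = 120)
Pow(Add(-18, Function('w')(3)), 2) = Pow(Add(-18, 120), 2) = Pow(102, 2) = 10404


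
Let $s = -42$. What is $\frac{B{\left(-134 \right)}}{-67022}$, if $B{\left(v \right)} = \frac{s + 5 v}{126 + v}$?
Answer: $- \frac{89}{67022} \approx -0.0013279$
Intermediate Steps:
$B{\left(v \right)} = \frac{-42 + 5 v}{126 + v}$
$\frac{B{\left(-134 \right)}}{-67022} = \frac{\frac{1}{126 - 134} \left(-42 + 5 \left(-134\right)\right)}{-67022} = \frac{-42 - 670}{-8} \left(- \frac{1}{67022}\right) = \left(- \frac{1}{8}\right) \left(-712\right) \left(- \frac{1}{67022}\right) = 89 \left(- \frac{1}{67022}\right) = - \frac{89}{67022}$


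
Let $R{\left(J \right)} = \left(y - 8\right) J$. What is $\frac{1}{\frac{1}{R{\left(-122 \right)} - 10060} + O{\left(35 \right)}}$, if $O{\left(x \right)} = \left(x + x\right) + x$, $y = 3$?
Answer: $\frac{9450}{992249} \approx 0.0095238$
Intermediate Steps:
$R{\left(J \right)} = - 5 J$ ($R{\left(J \right)} = \left(3 - 8\right) J = - 5 J$)
$O{\left(x \right)} = 3 x$ ($O{\left(x \right)} = 2 x + x = 3 x$)
$\frac{1}{\frac{1}{R{\left(-122 \right)} - 10060} + O{\left(35 \right)}} = \frac{1}{\frac{1}{\left(-5\right) \left(-122\right) - 10060} + 3 \cdot 35} = \frac{1}{\frac{1}{610 - 10060} + 105} = \frac{1}{\frac{1}{-9450} + 105} = \frac{1}{- \frac{1}{9450} + 105} = \frac{1}{\frac{992249}{9450}} = \frac{9450}{992249}$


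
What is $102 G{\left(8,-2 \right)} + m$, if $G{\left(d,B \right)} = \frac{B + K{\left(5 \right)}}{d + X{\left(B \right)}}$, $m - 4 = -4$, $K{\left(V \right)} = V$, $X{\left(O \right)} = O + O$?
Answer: $\frac{153}{2} \approx 76.5$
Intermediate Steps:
$X{\left(O \right)} = 2 O$
$m = 0$ ($m = 4 - 4 = 0$)
$G{\left(d,B \right)} = \frac{5 + B}{d + 2 B}$ ($G{\left(d,B \right)} = \frac{B + 5}{d + 2 B} = \frac{5 + B}{d + 2 B}$)
$102 G{\left(8,-2 \right)} + m = 102 \frac{5 - 2}{8 + 2 \left(-2\right)} + 0 = 102 \frac{1}{8 - 4} \cdot 3 + 0 = 102 \cdot \frac{1}{4} \cdot 3 + 0 = 102 \cdot \frac{3}{4} + 0 = \frac{153}{2} + 0 = \frac{153}{2}$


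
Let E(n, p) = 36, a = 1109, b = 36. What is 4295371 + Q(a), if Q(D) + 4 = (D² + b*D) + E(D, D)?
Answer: 5565208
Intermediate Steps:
Q(D) = 32 + D² + 36*D (Q(D) = -4 + ((D² + 36*D) + 36) = -4 + (36 + D² + 36*D) = 32 + D² + 36*D)
4295371 + Q(a) = 4295371 + (32 + 1109² + 36*1109) = 4295371 + (32 + 1229881 + 39924) = 4295371 + 1269837 = 5565208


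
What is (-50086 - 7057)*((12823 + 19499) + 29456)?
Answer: -3530180254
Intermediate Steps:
(-50086 - 7057)*((12823 + 19499) + 29456) = -57143*(32322 + 29456) = -57143*61778 = -3530180254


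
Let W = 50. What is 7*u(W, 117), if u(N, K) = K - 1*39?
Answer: 546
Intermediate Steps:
u(N, K) = -39 + K (u(N, K) = K - 39 = -39 + K)
7*u(W, 117) = 7*(-39 + 117) = 7*78 = 546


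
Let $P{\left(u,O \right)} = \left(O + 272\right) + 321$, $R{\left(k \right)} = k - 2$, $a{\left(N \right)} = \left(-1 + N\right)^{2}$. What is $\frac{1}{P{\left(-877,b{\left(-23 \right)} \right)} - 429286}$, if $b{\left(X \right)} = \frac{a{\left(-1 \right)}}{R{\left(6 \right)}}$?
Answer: $- \frac{1}{428692} \approx -2.3327 \cdot 10^{-6}$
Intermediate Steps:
$R{\left(k \right)} = -2 + k$
$b{\left(X \right)} = 1$ ($b{\left(X \right)} = \frac{\left(-1 - 1\right)^{2}}{-2 + 6} = \frac{\left(-2\right)^{2}}{4} = 4 \cdot \frac{1}{4} = 1$)
$P{\left(u,O \right)} = 593 + O$ ($P{\left(u,O \right)} = \left(272 + O\right) + 321 = 593 + O$)
$\frac{1}{P{\left(-877,b{\left(-23 \right)} \right)} - 429286} = \frac{1}{\left(593 + 1\right) - 429286} = \frac{1}{594 - 429286} = \frac{1}{-428692} = - \frac{1}{428692}$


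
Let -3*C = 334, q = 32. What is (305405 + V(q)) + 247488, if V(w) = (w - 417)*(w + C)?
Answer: 1750309/3 ≈ 5.8344e+5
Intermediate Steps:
C = -334/3 (C = -1/3*334 = -334/3 ≈ -111.33)
V(w) = (-417 + w)*(-334/3 + w) (V(w) = (w - 417)*(w - 334/3) = (-417 + w)*(-334/3 + w))
(305405 + V(q)) + 247488 = (305405 + (46426 + 32**2 - 1585/3*32)) + 247488 = (305405 + (46426 + 1024 - 50720/3)) + 247488 = (305405 + 91630/3) + 247488 = 1007845/3 + 247488 = 1750309/3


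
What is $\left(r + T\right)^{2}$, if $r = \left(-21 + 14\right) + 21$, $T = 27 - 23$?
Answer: $324$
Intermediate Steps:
$T = 4$ ($T = 27 - 23 = 4$)
$r = 14$ ($r = -7 + 21 = 14$)
$\left(r + T\right)^{2} = \left(14 + 4\right)^{2} = 18^{2} = 324$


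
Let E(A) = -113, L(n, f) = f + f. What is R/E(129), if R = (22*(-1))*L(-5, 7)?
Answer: 308/113 ≈ 2.7257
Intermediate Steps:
L(n, f) = 2*f
R = -308 (R = (22*(-1))*(2*7) = -22*14 = -308)
R/E(129) = -308/(-113) = -308*(-1/113) = 308/113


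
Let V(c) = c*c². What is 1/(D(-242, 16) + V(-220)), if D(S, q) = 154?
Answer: -1/10647846 ≈ -9.3916e-8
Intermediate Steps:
V(c) = c³
1/(D(-242, 16) + V(-220)) = 1/(154 + (-220)³) = 1/(154 - 10648000) = 1/(-10647846) = -1/10647846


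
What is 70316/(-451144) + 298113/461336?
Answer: 12756573637/26016121048 ≈ 0.49033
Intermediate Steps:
70316/(-451144) + 298113/461336 = 70316*(-1/451144) + 298113*(1/461336) = -17579/112786 + 298113/461336 = 12756573637/26016121048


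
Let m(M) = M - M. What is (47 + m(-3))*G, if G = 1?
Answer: 47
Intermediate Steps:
m(M) = 0
(47 + m(-3))*G = (47 + 0)*1 = 47*1 = 47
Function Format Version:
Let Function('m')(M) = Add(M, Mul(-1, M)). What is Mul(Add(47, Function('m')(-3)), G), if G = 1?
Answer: 47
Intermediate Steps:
Function('m')(M) = 0
Mul(Add(47, Function('m')(-3)), G) = Mul(Add(47, 0), 1) = Mul(47, 1) = 47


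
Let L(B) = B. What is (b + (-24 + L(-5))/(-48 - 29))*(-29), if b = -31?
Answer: 68382/77 ≈ 888.08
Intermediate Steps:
(b + (-24 + L(-5))/(-48 - 29))*(-29) = (-31 + (-24 - 5)/(-48 - 29))*(-29) = (-31 - 29/(-77))*(-29) = (-31 - 29*(-1/77))*(-29) = (-31 + 29/77)*(-29) = -2358/77*(-29) = 68382/77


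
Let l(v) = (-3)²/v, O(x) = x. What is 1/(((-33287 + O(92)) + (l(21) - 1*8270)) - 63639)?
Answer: -7/735725 ≈ -9.5144e-6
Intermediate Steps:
l(v) = 9/v
1/(((-33287 + O(92)) + (l(21) - 1*8270)) - 63639) = 1/(((-33287 + 92) + (9/21 - 1*8270)) - 63639) = 1/((-33195 + (9*(1/21) - 8270)) - 63639) = 1/((-33195 + (3/7 - 8270)) - 63639) = 1/((-33195 - 57887/7) - 63639) = 1/(-290252/7 - 63639) = 1/(-735725/7) = -7/735725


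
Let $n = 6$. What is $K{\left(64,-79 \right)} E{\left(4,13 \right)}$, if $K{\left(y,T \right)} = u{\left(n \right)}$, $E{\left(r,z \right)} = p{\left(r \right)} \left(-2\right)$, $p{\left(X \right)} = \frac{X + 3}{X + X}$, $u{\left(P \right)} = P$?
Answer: $- \frac{21}{2} \approx -10.5$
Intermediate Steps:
$p{\left(X \right)} = \frac{3 + X}{2 X}$
$E{\left(r,z \right)} = - \frac{3 + r}{r}$ ($E{\left(r,z \right)} = \frac{3 + r}{2 r} \left(-2\right) = - \frac{3 + r}{r}$)
$K{\left(y,T \right)} = 6$
$K{\left(64,-79 \right)} E{\left(4,13 \right)} = 6 \frac{-3 - 4}{4} = 6 \cdot \frac{1}{4} \left(-7\right) = 6 \left(- \frac{7}{4}\right) = - \frac{21}{2}$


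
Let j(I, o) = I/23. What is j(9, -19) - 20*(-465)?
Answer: 213909/23 ≈ 9300.4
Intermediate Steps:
j(I, o) = I/23 (j(I, o) = I*(1/23) = I/23)
j(9, -19) - 20*(-465) = (1/23)*9 - 20*(-465) = 9/23 + 9300 = 213909/23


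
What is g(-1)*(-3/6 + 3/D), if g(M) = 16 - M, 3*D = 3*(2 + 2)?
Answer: 17/4 ≈ 4.2500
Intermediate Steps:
D = 4 (D = (3*(2 + 2))/3 = (3*4)/3 = (1/3)*12 = 4)
g(-1)*(-3/6 + 3/D) = (16 - 1*(-1))*(-3/6 + 3/4) = (16 + 1)*(-3*1/6 + 3*(1/4)) = 17*(-1/2 + 3/4) = 17*(1/4) = 17/4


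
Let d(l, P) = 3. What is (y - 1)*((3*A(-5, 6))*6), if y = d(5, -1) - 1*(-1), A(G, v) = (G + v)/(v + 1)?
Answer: 54/7 ≈ 7.7143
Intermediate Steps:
A(G, v) = (G + v)/(1 + v)
y = 4 (y = 3 - 1*(-1) = 3 + 1 = 4)
(y - 1)*((3*A(-5, 6))*6) = (4 - 1)*((3*((-5 + 6)/(1 + 6)))*6) = 3*((3*(1/7))*6) = 3*((3*((⅐)*1))*6) = 3*((3*(⅐))*6) = 3*((3/7)*6) = 3*(18/7) = 54/7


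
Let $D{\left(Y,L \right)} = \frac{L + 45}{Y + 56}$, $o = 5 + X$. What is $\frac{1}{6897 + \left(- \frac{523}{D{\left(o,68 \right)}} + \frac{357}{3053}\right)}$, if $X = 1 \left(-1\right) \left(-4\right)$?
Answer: $\frac{344989}{2275642739} \approx 0.0001516$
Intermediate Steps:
$X = 4$ ($X = \left(-1\right) \left(-4\right) = 4$)
$o = 9$ ($o = 5 + 4 = 9$)
$D{\left(Y,L \right)} = \frac{45 + L}{56 + Y}$
$\frac{1}{6897 + \left(- \frac{523}{D{\left(o,68 \right)}} + \frac{357}{3053}\right)} = \frac{1}{6897 + \left(- \frac{523}{\frac{1}{56 + 9} \left(45 + 68\right)} + \frac{357}{3053}\right)} = \frac{1}{6897 + \left(- \frac{523}{\frac{1}{65} \cdot 113} + 357 \cdot \frac{1}{3053}\right)} = \frac{1}{6897 + \left(- \frac{523}{\frac{1}{65} \cdot 113} + \frac{357}{3053}\right)} = \frac{1}{6897 + \left(- \frac{523}{\frac{113}{65}} + \frac{357}{3053}\right)} = \frac{1}{6897 + \left(\left(-523\right) \frac{65}{113} + \frac{357}{3053}\right)} = \frac{1}{6897 + \left(- \frac{33995}{113} + \frac{357}{3053}\right)} = \frac{1}{6897 - \frac{103746394}{344989}} = \frac{1}{\frac{2275642739}{344989}} = \frac{344989}{2275642739}$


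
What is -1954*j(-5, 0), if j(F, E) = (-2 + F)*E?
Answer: 0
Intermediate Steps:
j(F, E) = E*(-2 + F)
-1954*j(-5, 0) = -0*(-2 - 5) = -0*(-7) = -1954*0 = 0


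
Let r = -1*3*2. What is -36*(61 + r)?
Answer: -1980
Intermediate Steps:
r = -6 (r = -3*2 = -6)
-36*(61 + r) = -36*(61 - 6) = -36*55 = -1980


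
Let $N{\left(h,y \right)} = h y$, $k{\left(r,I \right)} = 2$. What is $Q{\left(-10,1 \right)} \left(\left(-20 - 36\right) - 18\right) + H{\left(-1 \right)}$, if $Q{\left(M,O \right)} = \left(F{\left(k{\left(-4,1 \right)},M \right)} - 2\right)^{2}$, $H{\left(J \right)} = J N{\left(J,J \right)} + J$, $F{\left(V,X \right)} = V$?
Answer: $-2$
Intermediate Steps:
$H{\left(J \right)} = J + J^{3}$ ($H{\left(J \right)} = J J J + J = J J^{2} + J = J^{3} + J = J + J^{3}$)
$Q{\left(M,O \right)} = 0$ ($Q{\left(M,O \right)} = \left(2 - 2\right)^{2} = 0^{2} = 0$)
$Q{\left(-10,1 \right)} \left(\left(-20 - 36\right) - 18\right) + H{\left(-1 \right)} = 0 \left(\left(-20 - 36\right) - 18\right) - \left(1 - \left(-1\right)^{3}\right) = 0 \left(-56 - 18\right) - 2 = 0 \left(-74\right) - 2 = 0 - 2 = -2$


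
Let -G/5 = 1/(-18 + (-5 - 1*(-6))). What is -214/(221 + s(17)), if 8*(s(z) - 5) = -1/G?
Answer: -8560/9023 ≈ -0.94869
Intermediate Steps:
G = 5/17 (G = -5/(-18 + (-5 - 1*(-6))) = -5/(-18 + (-5 + 6)) = -5/(-18 + 1) = -5/(-17) = -5*(-1/17) = 5/17 ≈ 0.29412)
s(z) = 183/40 (s(z) = 5 + (-1/5/17)/8 = 5 + (-1*17/5)/8 = 5 + (⅛)*(-17/5) = 5 - 17/40 = 183/40)
-214/(221 + s(17)) = -214/(221 + 183/40) = -214/(9023/40) = (40/9023)*(-214) = -8560/9023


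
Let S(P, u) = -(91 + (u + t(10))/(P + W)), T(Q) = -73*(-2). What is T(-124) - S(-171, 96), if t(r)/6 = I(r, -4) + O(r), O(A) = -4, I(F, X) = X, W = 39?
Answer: 2603/11 ≈ 236.64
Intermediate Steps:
t(r) = -48 (t(r) = 6*(-4 - 4) = 6*(-8) = -48)
T(Q) = 146
S(P, u) = -91 - (-48 + u)/(39 + P) (S(P, u) = -(91 + (u - 48)/(P + 39)) = -(91 + (-48 + u)/(39 + P)) = -91 - (-48 + u)/(39 + P))
T(-124) - S(-171, 96) = 146 - (-3501 - 1*96 - 91*(-171))/(39 - 171) = 146 - (-3501 - 96 + 15561)/(-132) = 146 - (-1)*11964/132 = 146 - 1*(-997/11) = 146 + 997/11 = 2603/11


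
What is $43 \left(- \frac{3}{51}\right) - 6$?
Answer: $- \frac{145}{17} \approx -8.5294$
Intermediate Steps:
$43 \left(- \frac{3}{51}\right) - 6 = 43 \left(\left(-3\right) \frac{1}{51}\right) - 6 = 43 \left(- \frac{1}{17}\right) - 6 = - \frac{43}{17} - 6 = - \frac{145}{17}$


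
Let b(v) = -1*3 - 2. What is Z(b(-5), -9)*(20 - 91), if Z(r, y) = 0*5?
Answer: 0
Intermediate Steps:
b(v) = -5 (b(v) = -3 - 2 = -5)
Z(r, y) = 0
Z(b(-5), -9)*(20 - 91) = 0*(20 - 91) = 0*(-71) = 0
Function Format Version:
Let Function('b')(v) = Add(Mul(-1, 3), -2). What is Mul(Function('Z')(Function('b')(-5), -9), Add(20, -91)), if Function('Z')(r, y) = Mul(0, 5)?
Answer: 0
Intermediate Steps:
Function('b')(v) = -5 (Function('b')(v) = Add(-3, -2) = -5)
Function('Z')(r, y) = 0
Mul(Function('Z')(Function('b')(-5), -9), Add(20, -91)) = Mul(0, Add(20, -91)) = Mul(0, -71) = 0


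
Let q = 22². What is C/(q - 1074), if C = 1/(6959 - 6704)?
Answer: -1/150450 ≈ -6.6467e-6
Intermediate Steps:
q = 484
C = 1/255 ≈ 0.0039216
C/(q - 1074) = 1/(255*(484 - 1074)) = (1/255)/(-590) = (1/255)*(-1/590) = -1/150450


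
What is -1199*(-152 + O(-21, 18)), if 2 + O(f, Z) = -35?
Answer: 226611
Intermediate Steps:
O(f, Z) = -37 (O(f, Z) = -2 - 35 = -37)
-1199*(-152 + O(-21, 18)) = -1199*(-152 - 37) = -1199*(-189) = 226611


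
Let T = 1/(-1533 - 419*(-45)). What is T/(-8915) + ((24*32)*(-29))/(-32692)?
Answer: 859841899667/1262120673990 ≈ 0.68127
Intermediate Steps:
T = 1/17322 (T = 1/(-1533 + 18855) = 1/17322 ≈ 5.7730e-5)
T/(-8915) + ((24*32)*(-29))/(-32692) = (1/17322)/(-8915) + ((24*32)*(-29))/(-32692) = (1/17322)*(-1/8915) + (768*(-29))*(-1/32692) = -1/154425630 - 22272*(-1/32692) = -1/154425630 + 5568/8173 = 859841899667/1262120673990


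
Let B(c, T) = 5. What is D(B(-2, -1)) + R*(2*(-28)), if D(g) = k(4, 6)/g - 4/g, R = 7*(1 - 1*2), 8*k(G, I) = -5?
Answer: 15643/40 ≈ 391.08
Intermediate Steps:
k(G, I) = -5/8 (k(G, I) = (1/8)*(-5) = -5/8)
R = -7 (R = 7*(1 - 2) = 7*(-1) = -7)
D(g) = -37/(8*g) (D(g) = -5/(8*g) - 4/g = -37/(8*g))
D(B(-2, -1)) + R*(2*(-28)) = -37/8/5 - 14*(-28) = -37/8*1/5 - 7*(-56) = -37/40 + 392 = 15643/40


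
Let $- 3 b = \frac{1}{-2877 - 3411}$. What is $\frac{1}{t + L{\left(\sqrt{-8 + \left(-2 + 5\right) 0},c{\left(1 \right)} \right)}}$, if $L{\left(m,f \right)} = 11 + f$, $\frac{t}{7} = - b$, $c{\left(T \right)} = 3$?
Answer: $\frac{18864}{264089} \approx 0.07143$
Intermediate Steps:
$b = \frac{1}{18864}$ ($b = - \frac{1}{3 \left(-2877 - 3411\right)} = - \frac{1}{3 \left(-6288\right)} = \left(- \frac{1}{3}\right) \left(- \frac{1}{6288}\right) = \frac{1}{18864} \approx 5.3011 \cdot 10^{-5}$)
$t = - \frac{7}{18864}$ ($t = 7 \left(\left(-1\right) \frac{1}{18864}\right) = 7 \left(- \frac{1}{18864}\right) = - \frac{7}{18864} \approx -0.00037108$)
$\frac{1}{t + L{\left(\sqrt{-8 + \left(-2 + 5\right) 0},c{\left(1 \right)} \right)}} = \frac{1}{- \frac{7}{18864} + \left(11 + 3\right)} = \frac{1}{- \frac{7}{18864} + 14} = \frac{1}{\frac{264089}{18864}} = \frac{18864}{264089}$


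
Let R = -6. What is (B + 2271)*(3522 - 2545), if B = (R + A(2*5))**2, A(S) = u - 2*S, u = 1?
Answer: 2829392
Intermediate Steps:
A(S) = 1 - 2*S
B = 625 (B = (-6 + (1 - 4*5))**2 = (-6 + (1 - 2*10))**2 = (-6 + (1 - 20))**2 = (-6 - 19)**2 = (-25)**2 = 625)
(B + 2271)*(3522 - 2545) = (625 + 2271)*(3522 - 2545) = 2896*977 = 2829392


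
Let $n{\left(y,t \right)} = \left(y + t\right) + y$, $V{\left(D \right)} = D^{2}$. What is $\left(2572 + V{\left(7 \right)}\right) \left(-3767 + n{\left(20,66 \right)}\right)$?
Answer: $-9595481$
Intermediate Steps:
$n{\left(y,t \right)} = t + 2 y$ ($n{\left(y,t \right)} = \left(t + y\right) + y = t + 2 y$)
$\left(2572 + V{\left(7 \right)}\right) \left(-3767 + n{\left(20,66 \right)}\right) = \left(2572 + 7^{2}\right) \left(-3767 + \left(66 + 2 \cdot 20\right)\right) = \left(2572 + 49\right) \left(-3767 + \left(66 + 40\right)\right) = 2621 \left(-3767 + 106\right) = 2621 \left(-3661\right) = -9595481$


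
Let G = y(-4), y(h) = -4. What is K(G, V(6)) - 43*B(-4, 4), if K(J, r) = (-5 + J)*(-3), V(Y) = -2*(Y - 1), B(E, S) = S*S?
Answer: -661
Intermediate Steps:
B(E, S) = S²
G = -4
V(Y) = 2 - 2*Y (V(Y) = -2*(-1 + Y) = 2 - 2*Y)
K(J, r) = 15 - 3*J
K(G, V(6)) - 43*B(-4, 4) = (15 - 3*(-4)) - 43*4² = (15 + 12) - 43*16 = 27 - 688 = -661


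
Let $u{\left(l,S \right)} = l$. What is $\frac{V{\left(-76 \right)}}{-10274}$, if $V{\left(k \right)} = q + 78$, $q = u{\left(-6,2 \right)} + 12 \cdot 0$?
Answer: $- \frac{36}{5137} \approx -0.007008$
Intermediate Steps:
$q = -6$ ($q = -6 + 12 \cdot 0 = -6 + 0 = -6$)
$V{\left(k \right)} = 72$ ($V{\left(k \right)} = -6 + 78 = 72$)
$\frac{V{\left(-76 \right)}}{-10274} = \frac{72}{-10274} = 72 \left(- \frac{1}{10274}\right) = - \frac{36}{5137}$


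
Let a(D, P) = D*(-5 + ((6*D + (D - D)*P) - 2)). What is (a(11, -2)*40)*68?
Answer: 1765280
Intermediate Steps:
a(D, P) = D*(-7 + 6*D) (a(D, P) = D*(-5 + ((6*D + 0*P) - 2)) = D*(-5 + ((6*D + 0) - 2)) = D*(-5 + (6*D - 2)) = D*(-5 + (-2 + 6*D)) = D*(-7 + 6*D))
(a(11, -2)*40)*68 = ((11*(-7 + 6*11))*40)*68 = ((11*(-7 + 66))*40)*68 = ((11*59)*40)*68 = (649*40)*68 = 25960*68 = 1765280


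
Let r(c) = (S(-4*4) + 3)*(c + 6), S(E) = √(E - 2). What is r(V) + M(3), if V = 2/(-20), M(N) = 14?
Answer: 317/10 + 177*I*√2/10 ≈ 31.7 + 25.032*I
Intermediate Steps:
S(E) = √(-2 + E)
V = -⅒ (V = 2*(-1/20) = -⅒ ≈ -0.10000)
r(c) = (3 + 3*I*√2)*(6 + c) (r(c) = (√(-2 - 4*4) + 3)*(c + 6) = (√(-2 - 16) + 3)*(6 + c) = (√(-18) + 3)*(6 + c) = (3*I*√2 + 3)*(6 + c) = (3 + 3*I*√2)*(6 + c))
r(V) + M(3) = (18 + 3*(-⅒) + 18*I*√2 + 3*I*(-⅒)*√2) + 14 = (18 - 3/10 + 18*I*√2 - 3*I*√2/10) + 14 = (177/10 + 177*I*√2/10) + 14 = 317/10 + 177*I*√2/10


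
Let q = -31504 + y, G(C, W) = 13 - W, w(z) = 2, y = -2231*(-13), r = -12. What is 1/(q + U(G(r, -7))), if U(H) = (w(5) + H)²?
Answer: -1/2017 ≈ -0.00049579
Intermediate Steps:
y = 29003
q = -2501 (q = -31504 + 29003 = -2501)
U(H) = (2 + H)²
1/(q + U(G(r, -7))) = 1/(-2501 + (2 + (13 - 1*(-7)))²) = 1/(-2501 + (2 + (13 + 7))²) = 1/(-2501 + (2 + 20)²) = 1/(-2501 + 22²) = 1/(-2501 + 484) = 1/(-2017) = -1/2017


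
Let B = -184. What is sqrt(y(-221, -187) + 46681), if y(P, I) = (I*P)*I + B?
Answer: 2*I*sqrt(1920413) ≈ 2771.6*I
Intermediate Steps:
y(P, I) = -184 + P*I**2 (y(P, I) = (I*P)*I - 184 = P*I**2 - 184 = -184 + P*I**2)
sqrt(y(-221, -187) + 46681) = sqrt((-184 - 221*(-187)**2) + 46681) = sqrt((-184 - 221*34969) + 46681) = sqrt((-184 - 7728149) + 46681) = sqrt(-7728333 + 46681) = sqrt(-7681652) = 2*I*sqrt(1920413)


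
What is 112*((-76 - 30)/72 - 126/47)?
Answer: -196756/423 ≈ -465.14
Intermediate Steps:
112*((-76 - 30)/72 - 126/47) = 112*(-106*1/72 - 126*1/47) = 112*(-53/36 - 126/47) = 112*(-7027/1692) = -196756/423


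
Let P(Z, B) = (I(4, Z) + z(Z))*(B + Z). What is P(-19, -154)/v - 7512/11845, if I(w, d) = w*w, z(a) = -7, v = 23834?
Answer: -197483673/282313730 ≈ -0.69952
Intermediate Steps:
I(w, d) = w²
P(Z, B) = 9*B + 9*Z (P(Z, B) = (4² - 7)*(B + Z) = (16 - 7)*(B + Z) = 9*(B + Z) = 9*B + 9*Z)
P(-19, -154)/v - 7512/11845 = (9*(-154) + 9*(-19))/23834 - 7512/11845 = (-1386 - 171)*(1/23834) - 7512*1/11845 = -1557*1/23834 - 7512/11845 = -1557/23834 - 7512/11845 = -197483673/282313730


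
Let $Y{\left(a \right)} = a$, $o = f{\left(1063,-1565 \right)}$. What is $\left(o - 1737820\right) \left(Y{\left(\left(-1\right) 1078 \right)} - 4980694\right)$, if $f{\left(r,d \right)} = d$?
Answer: $8665219490220$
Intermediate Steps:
$o = -1565$
$\left(o - 1737820\right) \left(Y{\left(\left(-1\right) 1078 \right)} - 4980694\right) = \left(-1565 - 1737820\right) \left(\left(-1\right) 1078 - 4980694\right) = - 1739385 \left(-1078 - 4980694\right) = \left(-1739385\right) \left(-4981772\right) = 8665219490220$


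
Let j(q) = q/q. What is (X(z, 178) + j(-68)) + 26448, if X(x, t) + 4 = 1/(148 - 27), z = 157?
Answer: 3199846/121 ≈ 26445.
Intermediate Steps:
j(q) = 1
X(x, t) = -483/121 (X(x, t) = -4 + 1/(148 - 27) = -4 + 1/121 = -483/121)
(X(z, 178) + j(-68)) + 26448 = (-483/121 + 1) + 26448 = -362/121 + 26448 = 3199846/121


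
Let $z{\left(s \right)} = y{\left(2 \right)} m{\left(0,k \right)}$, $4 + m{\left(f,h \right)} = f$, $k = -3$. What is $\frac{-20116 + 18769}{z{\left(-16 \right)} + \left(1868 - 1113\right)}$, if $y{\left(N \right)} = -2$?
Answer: $- \frac{1347}{763} \approx -1.7654$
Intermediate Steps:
$m{\left(f,h \right)} = -4 + f$
$z{\left(s \right)} = 8$ ($z{\left(s \right)} = - 2 \left(-4 + 0\right) = \left(-2\right) \left(-4\right) = 8$)
$\frac{-20116 + 18769}{z{\left(-16 \right)} + \left(1868 - 1113\right)} = \frac{-20116 + 18769}{8 + \left(1868 - 1113\right)} = - \frac{1347}{8 + 755} = - \frac{1347}{763}$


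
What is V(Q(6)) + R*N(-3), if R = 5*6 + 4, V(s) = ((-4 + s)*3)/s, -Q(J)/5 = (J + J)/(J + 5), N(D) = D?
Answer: -484/5 ≈ -96.800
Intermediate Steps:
Q(J) = -10*J/(5 + J) (Q(J) = -5*(J + J)/(J + 5) = -5*2*J/(5 + J) = -10*J/(5 + J))
V(s) = (-12 + 3*s)/s
R = 34 (R = 30 + 4 = 34)
V(Q(6)) + R*N(-3) = (3 - 12/((-10*6/(5 + 6)))) + 34*(-3) = (3 - 12/((-10*6/11))) - 102 = (3 - 12/((-10*6*1/11))) - 102 = (3 - 12/(-60/11)) - 102 = (3 - 12*(-11/60)) - 102 = (3 + 11/5) - 102 = 26/5 - 102 = -484/5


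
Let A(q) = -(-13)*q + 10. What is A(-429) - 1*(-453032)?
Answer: 447465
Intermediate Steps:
A(q) = 10 + 13*q (A(q) = 13*q + 10 = 10 + 13*q)
A(-429) - 1*(-453032) = (10 + 13*(-429)) - 1*(-453032) = (10 - 5577) + 453032 = -5567 + 453032 = 447465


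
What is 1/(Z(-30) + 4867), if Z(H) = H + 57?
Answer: 1/4894 ≈ 0.00020433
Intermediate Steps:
Z(H) = 57 + H
1/(Z(-30) + 4867) = 1/((57 - 30) + 4867) = 1/(27 + 4867) = 1/4894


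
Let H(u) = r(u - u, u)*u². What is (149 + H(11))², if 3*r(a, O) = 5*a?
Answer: 22201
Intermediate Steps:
r(a, O) = 5*a/3 (r(a, O) = (5*a)/3 = 5*a/3)
H(u) = 0 (H(u) = (5*(u - u)/3)*u² = ((5/3)*0)*u² = 0*u² = 0)
(149 + H(11))² = (149 + 0)² = 149² = 22201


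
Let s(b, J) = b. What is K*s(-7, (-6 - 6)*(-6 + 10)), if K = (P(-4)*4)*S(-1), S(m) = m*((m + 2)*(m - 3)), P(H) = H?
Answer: 448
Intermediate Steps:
S(m) = m*(-3 + m)*(2 + m) (S(m) = m*((2 + m)*(-3 + m)) = m*((-3 + m)*(2 + m)) = m*(-3 + m)*(2 + m))
K = -64 (K = (-4*4)*(-(-6 + (-1)**2 - 1*(-1))) = -(-16)*(-6 + 1 + 1) = -(-16)*(-4) = -16*4 = -64)
K*s(-7, (-6 - 6)*(-6 + 10)) = -64*(-7) = 448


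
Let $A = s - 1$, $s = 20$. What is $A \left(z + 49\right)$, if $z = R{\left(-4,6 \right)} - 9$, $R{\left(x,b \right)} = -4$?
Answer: $684$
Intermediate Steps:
$A = 19$ ($A = 20 - 1 = 19$)
$z = -13$ ($z = -4 - 9 = -13$)
$A \left(z + 49\right) = 19 \left(-13 + 49\right) = 19 \cdot 36 = 684$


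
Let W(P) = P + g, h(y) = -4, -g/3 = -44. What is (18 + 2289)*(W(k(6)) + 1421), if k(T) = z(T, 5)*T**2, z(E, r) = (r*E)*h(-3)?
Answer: -6383469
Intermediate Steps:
g = 132 (g = -3*(-44) = 132)
z(E, r) = -4*E*r (z(E, r) = (r*E)*(-4) = (E*r)*(-4) = -4*E*r)
k(T) = -20*T**3 (k(T) = (-4*T*5)*T**2 = (-20*T)*T**2 = -20*T**3)
W(P) = 132 + P (W(P) = P + 132 = 132 + P)
(18 + 2289)*(W(k(6)) + 1421) = (18 + 2289)*((132 - 20*6**3) + 1421) = 2307*((132 - 20*216) + 1421) = 2307*((132 - 4320) + 1421) = 2307*(-4188 + 1421) = 2307*(-2767) = -6383469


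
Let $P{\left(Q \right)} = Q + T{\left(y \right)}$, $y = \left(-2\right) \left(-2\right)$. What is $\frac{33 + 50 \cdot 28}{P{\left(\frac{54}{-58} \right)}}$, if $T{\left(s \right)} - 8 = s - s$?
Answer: $\frac{41557}{205} \approx 202.72$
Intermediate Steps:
$y = 4$
$T{\left(s \right)} = 8$ ($T{\left(s \right)} = 8 + \left(s - s\right) = 8 + 0 = 8$)
$P{\left(Q \right)} = 8 + Q$ ($P{\left(Q \right)} = Q + 8 = 8 + Q$)
$\frac{33 + 50 \cdot 28}{P{\left(\frac{54}{-58} \right)}} = \frac{33 + 50 \cdot 28}{8 + \frac{54}{-58}} = \frac{33 + 1400}{8 + 54 \left(- \frac{1}{58}\right)} = \frac{1433}{8 - \frac{27}{29}} = \frac{1433}{\frac{205}{29}} = 1433 \cdot \frac{29}{205} = \frac{41557}{205}$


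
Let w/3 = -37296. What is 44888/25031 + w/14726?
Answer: -28914160/4981169 ≈ -5.8047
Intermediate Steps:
w = -111888 (w = 3*(-37296) = -111888)
44888/25031 + w/14726 = 44888/25031 - 111888/14726 = 44888*(1/25031) - 111888*1/14726 = 44888/25031 - 1512/199 = -28914160/4981169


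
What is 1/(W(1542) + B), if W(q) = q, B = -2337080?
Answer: -1/2335538 ≈ -4.2817e-7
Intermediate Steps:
1/(W(1542) + B) = 1/(1542 - 2337080) = 1/(-2335538) = -1/2335538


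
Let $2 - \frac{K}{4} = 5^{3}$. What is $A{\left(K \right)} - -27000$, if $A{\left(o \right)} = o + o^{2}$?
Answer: $268572$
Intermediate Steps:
$K = -492$ ($K = 8 - 4 \cdot 5^{3} = 8 - 500 = -492$)
$A{\left(K \right)} - -27000 = - 492 \left(1 - 492\right) - -27000 = \left(-492\right) \left(-491\right) + 27000 = 241572 + 27000 = 268572$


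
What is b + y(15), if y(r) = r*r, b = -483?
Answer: -258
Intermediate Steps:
y(r) = r²
b + y(15) = -483 + 15² = -483 + 225 = -258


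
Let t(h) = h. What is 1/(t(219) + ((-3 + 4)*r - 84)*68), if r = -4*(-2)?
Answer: -1/4949 ≈ -0.00020206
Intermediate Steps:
r = 8
1/(t(219) + ((-3 + 4)*r - 84)*68) = 1/(219 + ((-3 + 4)*8 - 84)*68) = 1/(219 + (1*8 - 84)*68) = 1/(219 + (8 - 84)*68) = 1/(219 - 76*68) = 1/(219 - 5168) = 1/(-4949) = -1/4949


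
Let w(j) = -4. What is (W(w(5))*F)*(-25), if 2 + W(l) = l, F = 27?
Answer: 4050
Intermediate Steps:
W(l) = -2 + l
(W(w(5))*F)*(-25) = ((-2 - 4)*27)*(-25) = -6*27*(-25) = -162*(-25) = 4050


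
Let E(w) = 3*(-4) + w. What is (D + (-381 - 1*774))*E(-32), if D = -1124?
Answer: 100276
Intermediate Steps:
E(w) = -12 + w
(D + (-381 - 1*774))*E(-32) = (-1124 + (-381 - 1*774))*(-12 - 32) = (-1124 + (-381 - 774))*(-44) = (-1124 - 1155)*(-44) = -2279*(-44) = 100276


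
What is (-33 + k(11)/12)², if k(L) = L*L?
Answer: 75625/144 ≈ 525.17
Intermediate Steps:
k(L) = L²
(-33 + k(11)/12)² = (-33 + 11²/12)² = (-33 + 121*(1/12))² = (-33 + 121/12)² = (-275/12)² = 75625/144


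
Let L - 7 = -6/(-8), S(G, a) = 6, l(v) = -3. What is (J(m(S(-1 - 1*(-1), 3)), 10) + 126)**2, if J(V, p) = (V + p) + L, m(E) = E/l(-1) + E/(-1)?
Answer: 294849/16 ≈ 18428.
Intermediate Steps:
m(E) = -4*E/3 (m(E) = E/(-3) + E/(-1) = E*(-1/3) + E*(-1) = -E/3 - E = -4*E/3)
L = 31/4 (L = 7 - 6/(-8) = 7 - 6*(-1/8) = 7 + 3/4 = 31/4 ≈ 7.7500)
J(V, p) = 31/4 + V + p (J(V, p) = (V + p) + 31/4 = 31/4 + V + p)
(J(m(S(-1 - 1*(-1), 3)), 10) + 126)**2 = ((31/4 - 4/3*6 + 10) + 126)**2 = ((31/4 - 8 + 10) + 126)**2 = (39/4 + 126)**2 = (543/4)**2 = 294849/16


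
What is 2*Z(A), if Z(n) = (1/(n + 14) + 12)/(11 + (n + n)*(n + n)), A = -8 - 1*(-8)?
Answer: 169/77 ≈ 2.1948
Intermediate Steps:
A = 0 (A = -8 + 8 = 0)
Z(n) = (12 + 1/(14 + n))/(11 + 4*n**2) (Z(n) = (1/(14 + n) + 12)/(11 + (2*n)*(2*n)) = (12 + 1/(14 + n))/(11 + 4*n**2))
2*Z(A) = 2*((169 + 12*0)/(154 + 4*0**3 + 11*0 + 56*0**2)) = 2*((169 + 0)/(154 + 4*0 + 0 + 56*0)) = 2*(169/(154 + 0 + 0 + 0)) = 2*(169/154) = 169/77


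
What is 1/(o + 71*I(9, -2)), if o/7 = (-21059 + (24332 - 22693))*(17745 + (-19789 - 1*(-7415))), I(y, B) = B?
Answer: -1/730133882 ≈ -1.3696e-9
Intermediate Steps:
o = -730133740 (o = 7*((-21059 + (24332 - 22693))*(17745 + (-19789 - 1*(-7415)))) = 7*((-21059 + 1639)*(17745 + (-19789 + 7415))) = 7*(-19420*(17745 - 12374)) = 7*(-19420*5371) = 7*(-104304820) = -730133740)
1/(o + 71*I(9, -2)) = 1/(-730133740 + 71*(-2)) = 1/(-730133740 - 142) = 1/(-730133882) = -1/730133882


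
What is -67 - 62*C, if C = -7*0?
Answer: -67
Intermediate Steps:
C = 0
-67 - 62*C = -67 - 62*0 = -67 + 0 = -67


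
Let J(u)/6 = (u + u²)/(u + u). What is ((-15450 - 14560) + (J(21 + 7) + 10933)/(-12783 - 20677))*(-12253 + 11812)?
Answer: 3163058703/239 ≈ 1.3235e+7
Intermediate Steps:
J(u) = 3*(u + u²)/u (J(u) = 6*((u + u²)/(u + u)) = 6*((u + u²)/((2*u))) = 6*((u + u²)*(1/(2*u))) = 6*((u + u²)/(2*u)) = 3*(u + u²)/u)
((-15450 - 14560) + (J(21 + 7) + 10933)/(-12783 - 20677))*(-12253 + 11812) = ((-15450 - 14560) + ((3 + 3*(21 + 7)) + 10933)/(-12783 - 20677))*(-12253 + 11812) = (-30010 + ((3 + 3*28) + 10933)/(-33460))*(-441) = (-30010 + ((3 + 84) + 10933)*(-1/33460))*(-441) = (-30010 + (87 + 10933)*(-1/33460))*(-441) = (-30010 + 11020*(-1/33460))*(-441) = (-30010 - 551/1673)*(-441) = -50207281/1673*(-441) = 3163058703/239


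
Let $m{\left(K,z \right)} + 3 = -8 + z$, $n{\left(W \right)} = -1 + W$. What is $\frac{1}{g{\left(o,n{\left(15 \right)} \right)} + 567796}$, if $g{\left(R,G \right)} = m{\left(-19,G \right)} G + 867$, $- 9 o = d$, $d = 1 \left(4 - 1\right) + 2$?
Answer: $\frac{1}{568705} \approx 1.7584 \cdot 10^{-6}$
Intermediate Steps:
$m{\left(K,z \right)} = -11 + z$ ($m{\left(K,z \right)} = -3 + \left(-8 + z\right) = -11 + z$)
$d = 5$ ($d = 1 \cdot 3 + 2 = 3 + 2 = 5$)
$o = - \frac{5}{9}$ ($o = \left(- \frac{1}{9}\right) 5 = - \frac{5}{9} \approx -0.55556$)
$g{\left(R,G \right)} = 867 + G \left(-11 + G\right)$ ($g{\left(R,G \right)} = \left(-11 + G\right) G + 867 = G \left(-11 + G\right) + 867 = 867 + G \left(-11 + G\right)$)
$\frac{1}{g{\left(o,n{\left(15 \right)} \right)} + 567796} = \frac{1}{\left(867 + \left(-1 + 15\right) \left(-11 + \left(-1 + 15\right)\right)\right) + 567796} = \frac{1}{\left(867 + 14 \left(-11 + 14\right)\right) + 567796} = \frac{1}{\left(867 + 14 \cdot 3\right) + 567796} = \frac{1}{\left(867 + 42\right) + 567796} = \frac{1}{909 + 567796} = \frac{1}{568705}$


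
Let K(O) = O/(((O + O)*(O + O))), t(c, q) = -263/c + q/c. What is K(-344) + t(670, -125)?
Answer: -267279/460960 ≈ -0.57983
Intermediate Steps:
K(O) = 1/(4*O) (K(O) = O/(((2*O)*(2*O))) = O/((4*O²)) = O*(1/(4*O²)) = 1/(4*O))
K(-344) + t(670, -125) = (¼)/(-344) + (-263 - 125)/670 = (¼)*(-1/344) + (1/670)*(-388) = -1/1376 - 194/335 = -267279/460960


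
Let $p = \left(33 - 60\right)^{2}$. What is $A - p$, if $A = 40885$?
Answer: $40156$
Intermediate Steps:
$p = 729$ ($p = \left(-27\right)^{2} = 729$)
$A - p = 40885 - 729 = 40156$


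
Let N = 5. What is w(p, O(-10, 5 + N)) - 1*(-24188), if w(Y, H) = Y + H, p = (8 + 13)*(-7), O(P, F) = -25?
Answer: 24016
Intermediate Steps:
p = -147 (p = 21*(-7) = -147)
w(Y, H) = H + Y
w(p, O(-10, 5 + N)) - 1*(-24188) = (-25 - 147) - 1*(-24188) = -172 + 24188 = 24016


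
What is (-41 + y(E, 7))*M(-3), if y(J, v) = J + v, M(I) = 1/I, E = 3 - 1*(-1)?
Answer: 10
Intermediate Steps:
E = 4 (E = 3 + 1 = 4)
(-41 + y(E, 7))*M(-3) = (-41 + (4 + 7))/(-3) = (-41 + 11)*(-⅓) = -30*(-⅓) = 10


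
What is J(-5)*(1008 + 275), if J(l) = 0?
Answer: 0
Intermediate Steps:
J(-5)*(1008 + 275) = 0*(1008 + 275) = 0*1283 = 0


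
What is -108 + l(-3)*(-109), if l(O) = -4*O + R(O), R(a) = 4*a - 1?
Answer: 1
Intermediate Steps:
R(a) = -1 + 4*a
l(O) = -1 (l(O) = -4*O + (-1 + 4*O) = -1)
-108 + l(-3)*(-109) = -108 - 1*(-109) = -108 + 109 = 1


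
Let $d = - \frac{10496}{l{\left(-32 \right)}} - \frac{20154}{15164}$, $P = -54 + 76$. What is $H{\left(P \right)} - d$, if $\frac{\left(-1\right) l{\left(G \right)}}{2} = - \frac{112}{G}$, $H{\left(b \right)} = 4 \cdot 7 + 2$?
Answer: $- \frac{77917913}{53074} \approx -1468.1$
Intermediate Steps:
$P = 22$
$H{\left(b \right)} = 30$ ($H{\left(b \right)} = 28 + 2 = 30$)
$l{\left(G \right)} = \frac{224}{G}$ ($l{\left(G \right)} = - 2 \left(- \frac{112}{G}\right) = \frac{224}{G}$)
$d = \frac{79510133}{53074}$ ($d = - \frac{10496}{224 \frac{1}{-32}} - \frac{20154}{15164} = - \frac{10496}{224 \left(- \frac{1}{32}\right)} - \frac{10077}{7582} = - \frac{10496}{-7} - \frac{10077}{7582} = \left(-10496\right) \left(- \frac{1}{7}\right) - \frac{10077}{7582} = \frac{10496}{7} - \frac{10077}{7582} = \frac{79510133}{53074} \approx 1498.1$)
$H{\left(P \right)} - d = 30 - \frac{79510133}{53074} = - \frac{77917913}{53074}$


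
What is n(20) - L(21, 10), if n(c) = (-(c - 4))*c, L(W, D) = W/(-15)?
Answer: -1593/5 ≈ -318.60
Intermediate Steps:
L(W, D) = -W/15 (L(W, D) = W*(-1/15) = -W/15)
n(c) = c*(4 - c) (n(c) = (-(-4 + c))*c = (4 - c)*c = c*(4 - c))
n(20) - L(21, 10) = 20*(4 - 1*20) - (-1)*21/15 = 20*(4 - 20) - 1*(-7/5) = 20*(-16) + 7/5 = -320 + 7/5 = -1593/5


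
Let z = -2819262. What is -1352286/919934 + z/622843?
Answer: -1717898418903/286487226181 ≈ -5.9964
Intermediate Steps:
-1352286/919934 + z/622843 = -1352286/919934 - 2819262/622843 = -1352286*1/919934 - 2819262*1/622843 = -676143/459967 - 2819262/622843 = -1717898418903/286487226181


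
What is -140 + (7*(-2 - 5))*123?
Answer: -6167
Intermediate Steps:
-140 + (7*(-2 - 5))*123 = -140 + (7*(-7))*123 = -140 - 49*123 = -140 - 6027 = -6167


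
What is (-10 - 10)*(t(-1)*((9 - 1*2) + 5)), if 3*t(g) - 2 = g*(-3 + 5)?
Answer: 0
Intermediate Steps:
t(g) = 2/3 + 2*g/3 (t(g) = 2/3 + (g*(-3 + 5))/3 = 2/3 + (g*2)/3 = 2/3 + (2*g)/3 = 2/3 + 2*g/3)
(-10 - 10)*(t(-1)*((9 - 1*2) + 5)) = (-10 - 10)*((2/3 + (2/3)*(-1))*((9 - 1*2) + 5)) = -20*(2/3 - 2/3)*((9 - 2) + 5) = -0*(7 + 5) = -0*12 = -20*0 = 0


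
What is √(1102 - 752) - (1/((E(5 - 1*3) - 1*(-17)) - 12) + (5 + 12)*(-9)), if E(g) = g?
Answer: 1070/7 + 5*√14 ≈ 171.57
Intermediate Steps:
√(1102 - 752) - (1/((E(5 - 1*3) - 1*(-17)) - 12) + (5 + 12)*(-9)) = √(1102 - 752) - (1/(((5 - 1*3) - 1*(-17)) - 12) + (5 + 12)*(-9)) = √350 - (1/(((5 - 3) + 17) - 12) + 17*(-9)) = 5*√14 - (1/((2 + 17) - 12) - 153) = 5*√14 - (1/(19 - 12) - 153) = 5*√14 - (1/7 - 153) = 5*√14 - (⅐ - 153) = 5*√14 - 1*(-1070/7) = 5*√14 + 1070/7 = 1070/7 + 5*√14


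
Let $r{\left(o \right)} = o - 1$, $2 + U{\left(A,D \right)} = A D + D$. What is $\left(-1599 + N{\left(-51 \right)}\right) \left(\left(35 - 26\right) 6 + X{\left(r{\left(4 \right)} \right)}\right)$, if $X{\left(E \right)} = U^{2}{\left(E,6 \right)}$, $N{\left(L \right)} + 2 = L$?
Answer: $-888776$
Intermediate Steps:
$N{\left(L \right)} = -2 + L$
$U{\left(A,D \right)} = -2 + D + A D$ ($U{\left(A,D \right)} = -2 + \left(A D + D\right) = -2 + \left(D + A D\right) = -2 + D + A D$)
$r{\left(o \right)} = -1 + o$
$X{\left(E \right)} = \left(4 + 6 E\right)^{2}$ ($X{\left(E \right)} = \left(-2 + 6 + E 6\right)^{2} = \left(-2 + 6 + 6 E\right)^{2} = \left(4 + 6 E\right)^{2}$)
$\left(-1599 + N{\left(-51 \right)}\right) \left(\left(35 - 26\right) 6 + X{\left(r{\left(4 \right)} \right)}\right) = \left(-1599 - 53\right) \left(\left(35 - 26\right) 6 + 4 \left(2 + 3 \left(-1 + 4\right)\right)^{2}\right) = \left(-1599 - 53\right) \left(9 \cdot 6 + 4 \left(2 + 3 \cdot 3\right)^{2}\right) = - 1652 \left(54 + 4 \left(2 + 9\right)^{2}\right) = - 1652 \left(54 + 4 \cdot 11^{2}\right) = - 1652 \left(54 + 4 \cdot 121\right) = - 1652 \left(54 + 484\right) = \left(-1652\right) 538 = -888776$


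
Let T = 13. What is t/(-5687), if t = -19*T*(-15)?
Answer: -3705/5687 ≈ -0.65149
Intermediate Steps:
t = 3705 (t = -19*13*(-15) = -247*(-15) = 3705)
t/(-5687) = 3705/(-5687) = 3705*(-1/5687) = -3705/5687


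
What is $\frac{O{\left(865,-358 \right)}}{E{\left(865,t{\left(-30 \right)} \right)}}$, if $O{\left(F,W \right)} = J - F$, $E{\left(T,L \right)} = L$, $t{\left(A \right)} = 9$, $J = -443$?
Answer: $- \frac{436}{3} \approx -145.33$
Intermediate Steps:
$O{\left(F,W \right)} = -443 - F$
$\frac{O{\left(865,-358 \right)}}{E{\left(865,t{\left(-30 \right)} \right)}} = \frac{-443 - 865}{9} = \left(-443 - 865\right) \frac{1}{9} = \left(-1308\right) \frac{1}{9} = - \frac{436}{3}$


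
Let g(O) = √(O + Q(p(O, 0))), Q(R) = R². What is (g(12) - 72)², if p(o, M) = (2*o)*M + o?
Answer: 5340 - 288*√39 ≈ 3541.4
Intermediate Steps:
p(o, M) = o + 2*M*o (p(o, M) = 2*M*o + o = o + 2*M*o)
g(O) = √(O + O²) (g(O) = √(O + (O*(1 + 2*0))²) = √(O + (O*(1 + 0))²) = √(O + (O*1)²) = √(O + O²))
(g(12) - 72)² = (√(12*(1 + 12)) - 72)² = (√(12*13) - 72)² = (√156 - 72)² = (2*√39 - 72)² = (-72 + 2*√39)²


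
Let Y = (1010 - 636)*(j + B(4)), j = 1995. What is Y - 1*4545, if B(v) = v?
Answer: 743081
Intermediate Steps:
Y = 747626 (Y = (1010 - 636)*(1995 + 4) = 374*1999 = 747626)
Y - 1*4545 = 747626 - 1*4545 = 747626 - 4545 = 743081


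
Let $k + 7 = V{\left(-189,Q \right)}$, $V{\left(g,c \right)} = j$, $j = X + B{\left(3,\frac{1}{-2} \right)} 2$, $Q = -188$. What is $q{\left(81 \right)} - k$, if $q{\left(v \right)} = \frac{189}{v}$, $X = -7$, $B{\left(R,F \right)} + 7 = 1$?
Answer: $\frac{85}{3} \approx 28.333$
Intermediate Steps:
$B{\left(R,F \right)} = -6$ ($B{\left(R,F \right)} = -7 + 1 = -6$)
$j = -19$ ($j = -7 - 12 = -19$)
$V{\left(g,c \right)} = -19$
$k = -26$ ($k = -7 - 19 = -26$)
$q{\left(81 \right)} - k = \frac{189}{81} - -26 = 189 \cdot \frac{1}{81} + 26 = \frac{7}{3} + 26 = \frac{85}{3}$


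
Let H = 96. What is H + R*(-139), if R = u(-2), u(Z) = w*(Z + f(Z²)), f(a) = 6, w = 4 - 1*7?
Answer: 1764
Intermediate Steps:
w = -3 (w = 4 - 7 = -3)
u(Z) = -18 - 3*Z (u(Z) = -3*(Z + 6) = -3*(6 + Z) = -18 - 3*Z)
R = -12 (R = -18 - 3*(-2) = -18 + 6 = -12)
H + R*(-139) = 96 - 12*(-139) = 96 + 1668 = 1764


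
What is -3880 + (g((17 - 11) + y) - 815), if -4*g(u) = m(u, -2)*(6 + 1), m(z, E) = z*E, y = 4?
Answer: -4660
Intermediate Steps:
m(z, E) = E*z
g(u) = 7*u/2 (g(u) = -(-2*u)*(6 + 1)/4 = -(-2*u)*7/4 = -(-7)*u/2 = 7*u/2)
-3880 + (g((17 - 11) + y) - 815) = -3880 + (7*((17 - 11) + 4)/2 - 815) = -3880 + (7*(6 + 4)/2 - 815) = -3880 + ((7/2)*10 - 815) = -3880 + (35 - 815) = -3880 - 780 = -4660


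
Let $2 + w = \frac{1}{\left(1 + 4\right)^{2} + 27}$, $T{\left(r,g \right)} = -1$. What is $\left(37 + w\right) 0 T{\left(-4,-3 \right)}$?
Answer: $0$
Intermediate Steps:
$w = - \frac{103}{52}$ ($w = -2 + \frac{1}{\left(1 + 4\right)^{2} + 27} = -2 + \frac{1}{5^{2} + 27} = -2 + \frac{1}{25 + 27} = -2 + \frac{1}{52} = - \frac{103}{52} \approx -1.9808$)
$\left(37 + w\right) 0 T{\left(-4,-3 \right)} = \left(37 - \frac{103}{52}\right) 0 \left(-1\right) = \frac{1821}{52} \cdot 0 = 0$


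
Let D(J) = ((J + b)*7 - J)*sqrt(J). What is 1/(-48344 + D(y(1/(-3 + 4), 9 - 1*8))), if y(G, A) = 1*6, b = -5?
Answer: -24172/1168571165 - sqrt(6)/2337142330 ≈ -2.0686e-5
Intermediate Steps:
y(G, A) = 6
D(J) = sqrt(J)*(-35 + 6*J) (D(J) = ((J - 5)*7 - J)*sqrt(J) = ((-5 + J)*7 - J)*sqrt(J) = ((-35 + 7*J) - J)*sqrt(J) = (-35 + 6*J)*sqrt(J) = sqrt(J)*(-35 + 6*J))
1/(-48344 + D(y(1/(-3 + 4), 9 - 1*8))) = 1/(-48344 + sqrt(6)*(-35 + 6*6)) = 1/(-48344 + sqrt(6)*(-35 + 36)) = 1/(-48344 + sqrt(6)*1) = 1/(-48344 + sqrt(6))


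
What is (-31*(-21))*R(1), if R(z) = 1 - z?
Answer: 0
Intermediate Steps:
(-31*(-21))*R(1) = (-31*(-21))*(1 - 1*1) = 651*(1 - 1) = 651*0 = 0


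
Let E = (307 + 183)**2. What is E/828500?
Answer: 2401/8285 ≈ 0.28980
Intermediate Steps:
E = 240100 (E = 490**2 = 240100)
E/828500 = 240100/828500 = 240100*(1/828500) = 2401/8285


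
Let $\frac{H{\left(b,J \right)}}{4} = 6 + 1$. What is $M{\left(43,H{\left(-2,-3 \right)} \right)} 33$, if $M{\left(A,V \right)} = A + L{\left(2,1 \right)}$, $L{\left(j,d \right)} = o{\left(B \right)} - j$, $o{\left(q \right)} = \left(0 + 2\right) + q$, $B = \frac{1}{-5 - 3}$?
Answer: $\frac{11319}{8} \approx 1414.9$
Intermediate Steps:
$B = - \frac{1}{8}$ ($B = \frac{1}{-8} = - \frac{1}{8} \approx -0.125$)
$o{\left(q \right)} = 2 + q$
$L{\left(j,d \right)} = \frac{15}{8} - j$ ($L{\left(j,d \right)} = \left(2 - \frac{1}{8}\right) - j = \frac{15}{8} - j$)
$H{\left(b,J \right)} = 28$ ($H{\left(b,J \right)} = 4 \left(6 + 1\right) = 4 \cdot 7 = 28$)
$M{\left(A,V \right)} = - \frac{1}{8} + A$ ($M{\left(A,V \right)} = A + \left(\frac{15}{8} - 2\right) = A - \frac{1}{8} = - \frac{1}{8} + A$)
$M{\left(43,H{\left(-2,-3 \right)} \right)} 33 = \left(- \frac{1}{8} + 43\right) 33 = \frac{343}{8} \cdot 33 = \frac{11319}{8}$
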